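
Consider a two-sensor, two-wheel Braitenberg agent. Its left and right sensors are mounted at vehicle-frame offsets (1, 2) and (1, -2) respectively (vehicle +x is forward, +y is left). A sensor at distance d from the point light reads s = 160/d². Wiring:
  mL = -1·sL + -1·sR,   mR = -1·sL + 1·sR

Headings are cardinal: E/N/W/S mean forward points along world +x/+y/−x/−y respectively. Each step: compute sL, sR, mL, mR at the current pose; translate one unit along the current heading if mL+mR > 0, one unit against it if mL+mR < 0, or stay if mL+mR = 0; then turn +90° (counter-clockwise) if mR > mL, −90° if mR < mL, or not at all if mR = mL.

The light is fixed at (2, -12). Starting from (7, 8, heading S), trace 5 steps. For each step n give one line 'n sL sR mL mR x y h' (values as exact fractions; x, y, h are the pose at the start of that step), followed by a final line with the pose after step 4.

n=0: pose=(7,8,S); sL=16/41, sR=16/37; mL=-1248/1517, mR=64/1517; mL+mR=-32/41 → advance -1; mR−mL=32/37 → turn +1·90°
n=1: pose=(7,9,E); sL=32/113, sR=160/397; mL=-30784/44861, mR=5376/44861; mL+mR=-64/113 → advance -1; mR−mL=320/397 → turn +1·90°
n=2: pose=(6,9,N); sL=20/61, sR=4/13; mL=-504/793, mR=-16/793; mL+mR=-40/61 → advance -1; mR−mL=8/13 → turn +1·90°
n=3: pose=(6,8,W); sL=160/333, sR=160/493; mL=-132160/164169, mR=-25600/164169; mL+mR=-320/333 → advance -1; mR−mL=320/493 → turn +1·90°
n=4: pose=(7,8,S); sL=16/41, sR=16/37; mL=-1248/1517, mR=64/1517; mL+mR=-32/41 → advance -1; mR−mL=32/37 → turn +1·90°

0 16/41 16/37 -1248/1517 64/1517 7 8 S
1 32/113 160/397 -30784/44861 5376/44861 7 9 E
2 20/61 4/13 -504/793 -16/793 6 9 N
3 160/333 160/493 -132160/164169 -25600/164169 6 8 W
4 16/41 16/37 -1248/1517 64/1517 7 8 S
final 7 9 E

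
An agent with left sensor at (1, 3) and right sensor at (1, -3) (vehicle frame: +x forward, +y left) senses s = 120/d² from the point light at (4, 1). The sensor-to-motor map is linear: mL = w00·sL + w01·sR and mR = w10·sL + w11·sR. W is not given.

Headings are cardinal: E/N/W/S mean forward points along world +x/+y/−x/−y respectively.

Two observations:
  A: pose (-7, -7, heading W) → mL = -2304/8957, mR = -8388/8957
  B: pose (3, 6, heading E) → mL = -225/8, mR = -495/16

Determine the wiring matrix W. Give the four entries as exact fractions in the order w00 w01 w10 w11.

obs A: pose=(-7,-7,W) → sL=24/53, sR=120/169, mL=-2304/8957, mR=-8388/8957
obs B: pose=(3,6,E) → sL=15/8, sR=30, mL=-225/8, mR=-495/16
sensor matrix S = [[24/53, 120/169], [15/8, 30]]; det S = 109755/8957
solve [mL_A; mL_B] = S·[w00; w01] and [mR_A; mR_B] = S·[w10; w11]:
  w00 = 1, w01 = -1, w10 = -1/2, w11 = -1

1 -1 -1/2 -1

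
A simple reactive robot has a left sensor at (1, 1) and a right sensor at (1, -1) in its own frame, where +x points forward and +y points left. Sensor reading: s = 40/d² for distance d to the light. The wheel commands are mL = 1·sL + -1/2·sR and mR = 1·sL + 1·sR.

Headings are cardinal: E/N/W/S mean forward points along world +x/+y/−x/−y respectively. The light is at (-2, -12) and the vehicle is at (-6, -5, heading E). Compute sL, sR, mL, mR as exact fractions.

40/73 8/9 68/657 944/657

left sensor world pos  = (-5, -4); dL² = 73
right sensor world pos = (-5, -6); dR² = 45
sL = 40/73 = 40/73
sR = 40/45 = 8/9
mL = 1·sL + -1/2·sR = 68/657
mR = 1·sL + 1·sR = 944/657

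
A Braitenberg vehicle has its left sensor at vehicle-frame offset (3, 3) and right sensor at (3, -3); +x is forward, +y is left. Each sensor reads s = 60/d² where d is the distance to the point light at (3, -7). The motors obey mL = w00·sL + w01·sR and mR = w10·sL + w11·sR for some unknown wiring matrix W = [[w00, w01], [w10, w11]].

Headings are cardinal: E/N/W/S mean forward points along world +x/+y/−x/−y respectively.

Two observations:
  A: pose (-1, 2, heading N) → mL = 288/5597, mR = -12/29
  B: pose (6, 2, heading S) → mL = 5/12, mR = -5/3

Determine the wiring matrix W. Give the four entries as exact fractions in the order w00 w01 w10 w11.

-1/2 1/2 0 -1

obs A: pose=(-1,2,N) → sL=60/193, sR=12/29, mL=288/5597, mR=-12/29
obs B: pose=(6,2,S) → sL=5/6, sR=5/3, mL=5/12, mR=-5/3
sensor matrix S = [[60/193, 12/29], [5/6, 5/3]]; det S = 970/5597
solve [mL_A; mL_B] = S·[w00; w01] and [mR_A; mR_B] = S·[w10; w11]:
  w00 = -1/2, w01 = 1/2, w10 = 0, w11 = -1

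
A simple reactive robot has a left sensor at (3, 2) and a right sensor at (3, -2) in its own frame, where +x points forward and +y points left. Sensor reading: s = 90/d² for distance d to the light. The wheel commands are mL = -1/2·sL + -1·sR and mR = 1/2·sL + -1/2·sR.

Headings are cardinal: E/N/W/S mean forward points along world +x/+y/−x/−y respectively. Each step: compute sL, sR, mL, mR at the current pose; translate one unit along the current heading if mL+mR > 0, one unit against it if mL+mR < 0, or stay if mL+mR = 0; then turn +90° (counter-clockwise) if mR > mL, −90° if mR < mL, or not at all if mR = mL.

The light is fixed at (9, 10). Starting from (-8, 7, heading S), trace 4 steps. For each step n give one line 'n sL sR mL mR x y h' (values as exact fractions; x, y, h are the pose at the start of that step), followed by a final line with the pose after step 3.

n=0: pose=(-8,7,S); sL=10/29, sR=90/397; mL=-4595/11513, mR=680/11513; mL+mR=-135/397 → advance -1; mR−mL=5275/11513 → turn +1·90°
n=1: pose=(-8,8,E); sL=45/98, sR=45/106; mL=-6795/10388, mR=45/2597; mL+mR=-135/212 → advance -1; mR−mL=6975/10388 → turn +1·90°
n=2: pose=(-9,8,N); sL=90/401, sR=90/257; mL=-47655/103057, mR=-6480/103057; mL+mR=-135/257 → advance -1; mR−mL=41175/103057 → turn +1·90°
n=3: pose=(-9,7,W); sL=45/233, sR=45/221; mL=-30915/102986, mR=-270/51493; mL+mR=-135/442 → advance -1; mR−mL=30375/102986 → turn +1·90°

0 10/29 90/397 -4595/11513 680/11513 -8 7 S
1 45/98 45/106 -6795/10388 45/2597 -8 8 E
2 90/401 90/257 -47655/103057 -6480/103057 -9 8 N
3 45/233 45/221 -30915/102986 -270/51493 -9 7 W
final -8 7 S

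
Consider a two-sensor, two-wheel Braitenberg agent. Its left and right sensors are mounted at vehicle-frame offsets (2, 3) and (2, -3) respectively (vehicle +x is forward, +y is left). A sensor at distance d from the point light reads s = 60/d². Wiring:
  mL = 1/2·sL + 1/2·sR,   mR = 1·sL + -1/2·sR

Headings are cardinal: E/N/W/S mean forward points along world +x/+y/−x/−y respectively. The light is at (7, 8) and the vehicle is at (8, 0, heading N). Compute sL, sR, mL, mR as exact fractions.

left sensor world pos  = (5, 2); dL² = 40
right sensor world pos = (11, 2); dR² = 52
sL = 60/40 = 3/2
sR = 60/52 = 15/13
mL = 1/2·sL + 1/2·sR = 69/52
mR = 1·sL + -1/2·sR = 12/13

3/2 15/13 69/52 12/13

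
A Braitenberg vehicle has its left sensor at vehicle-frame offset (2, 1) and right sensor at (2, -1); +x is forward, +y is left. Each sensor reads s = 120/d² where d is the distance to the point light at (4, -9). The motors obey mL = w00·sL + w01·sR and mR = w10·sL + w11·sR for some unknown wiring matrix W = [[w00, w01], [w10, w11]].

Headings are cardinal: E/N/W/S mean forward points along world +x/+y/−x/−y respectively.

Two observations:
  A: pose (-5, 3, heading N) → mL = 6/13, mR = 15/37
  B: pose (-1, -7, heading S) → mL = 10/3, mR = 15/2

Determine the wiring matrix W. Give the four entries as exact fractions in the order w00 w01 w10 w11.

0 1 1 0

obs A: pose=(-5,3,N) → sL=15/37, sR=6/13, mL=6/13, mR=15/37
obs B: pose=(-1,-7,S) → sL=15/2, sR=10/3, mL=10/3, mR=15/2
sensor matrix S = [[15/37, 6/13], [15/2, 10/3]]; det S = -1015/481
solve [mL_A; mL_B] = S·[w00; w01] and [mR_A; mR_B] = S·[w10; w11]:
  w00 = 0, w01 = 1, w10 = 1, w11 = 0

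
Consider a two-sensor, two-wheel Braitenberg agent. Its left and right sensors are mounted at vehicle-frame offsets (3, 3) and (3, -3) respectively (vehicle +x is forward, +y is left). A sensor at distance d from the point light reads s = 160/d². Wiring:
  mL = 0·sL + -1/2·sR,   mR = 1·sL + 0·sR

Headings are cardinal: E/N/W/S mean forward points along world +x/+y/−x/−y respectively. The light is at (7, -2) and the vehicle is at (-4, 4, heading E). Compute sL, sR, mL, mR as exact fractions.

left sensor world pos  = (-1, 7); dL² = 145
right sensor world pos = (-1, 1); dR² = 73
sL = 160/145 = 32/29
sR = 160/73 = 160/73
mL = 0·sL + -1/2·sR = -80/73
mR = 1·sL + 0·sR = 32/29

32/29 160/73 -80/73 32/29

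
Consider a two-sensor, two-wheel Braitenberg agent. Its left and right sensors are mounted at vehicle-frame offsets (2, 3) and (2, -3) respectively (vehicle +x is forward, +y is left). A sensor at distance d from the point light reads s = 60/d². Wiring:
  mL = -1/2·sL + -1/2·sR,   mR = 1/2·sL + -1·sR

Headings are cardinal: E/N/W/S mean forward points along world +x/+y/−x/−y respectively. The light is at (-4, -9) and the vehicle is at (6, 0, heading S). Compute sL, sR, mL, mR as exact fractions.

30/109 30/49 -2370/5341 -2535/5341

left sensor world pos  = (9, -2); dL² = 218
right sensor world pos = (3, -2); dR² = 98
sL = 60/218 = 30/109
sR = 60/98 = 30/49
mL = -1/2·sL + -1/2·sR = -2370/5341
mR = 1/2·sL + -1·sR = -2535/5341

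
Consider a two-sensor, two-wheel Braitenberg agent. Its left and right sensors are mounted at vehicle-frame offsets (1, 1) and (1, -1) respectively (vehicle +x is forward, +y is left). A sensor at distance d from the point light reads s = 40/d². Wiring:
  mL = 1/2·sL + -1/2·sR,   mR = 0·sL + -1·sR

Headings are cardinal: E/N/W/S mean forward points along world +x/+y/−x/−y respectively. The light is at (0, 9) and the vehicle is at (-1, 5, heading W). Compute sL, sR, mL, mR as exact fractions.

left sensor world pos  = (-2, 4); dL² = 29
right sensor world pos = (-2, 6); dR² = 13
sL = 40/29 = 40/29
sR = 40/13 = 40/13
mL = 1/2·sL + -1/2·sR = -320/377
mR = 0·sL + -1·sR = -40/13

40/29 40/13 -320/377 -40/13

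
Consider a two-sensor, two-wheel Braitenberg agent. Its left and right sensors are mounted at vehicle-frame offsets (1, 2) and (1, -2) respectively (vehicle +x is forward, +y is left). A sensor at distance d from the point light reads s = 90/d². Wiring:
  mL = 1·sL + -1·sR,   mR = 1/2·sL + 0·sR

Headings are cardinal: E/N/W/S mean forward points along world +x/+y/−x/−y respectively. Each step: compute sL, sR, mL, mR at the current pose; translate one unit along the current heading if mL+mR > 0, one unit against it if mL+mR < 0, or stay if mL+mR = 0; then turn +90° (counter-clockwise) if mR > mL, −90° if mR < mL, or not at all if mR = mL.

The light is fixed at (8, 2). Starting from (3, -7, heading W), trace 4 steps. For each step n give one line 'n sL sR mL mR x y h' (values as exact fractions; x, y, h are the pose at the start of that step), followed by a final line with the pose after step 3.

n=0: pose=(3,-7,W); sL=90/157, sR=18/17; mL=-1296/2669, mR=45/157; mL+mR=-531/2669 → advance -1; mR−mL=2061/2669 → turn +1·90°
n=1: pose=(4,-7,S); sL=45/52, sR=45/68; mL=45/221, mR=45/104; mL+mR=1125/1768 → advance +1; mR−mL=405/1768 → turn +1·90°
n=2: pose=(4,-8,E); sL=90/73, sR=10/17; mL=800/1241, mR=45/73; mL+mR=1565/1241 → advance +1; mR−mL=-35/1241 → turn -1·90°
n=3: pose=(5,-8,S); sL=45/61, sR=45/73; mL=540/4453, mR=45/122; mL+mR=4365/8906 → advance +1; mR−mL=2205/8906 → turn +1·90°

0 90/157 18/17 -1296/2669 45/157 3 -7 W
1 45/52 45/68 45/221 45/104 4 -7 S
2 90/73 10/17 800/1241 45/73 4 -8 E
3 45/61 45/73 540/4453 45/122 5 -8 S
final 5 -9 E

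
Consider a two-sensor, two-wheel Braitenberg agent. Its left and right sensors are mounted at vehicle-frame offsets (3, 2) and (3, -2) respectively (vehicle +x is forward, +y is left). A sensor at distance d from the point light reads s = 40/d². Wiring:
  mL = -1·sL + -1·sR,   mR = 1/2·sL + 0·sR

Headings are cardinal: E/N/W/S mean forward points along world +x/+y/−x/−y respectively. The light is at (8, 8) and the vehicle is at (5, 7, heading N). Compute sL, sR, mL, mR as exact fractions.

left sensor world pos  = (3, 10); dL² = 29
right sensor world pos = (7, 10); dR² = 5
sL = 40/29 = 40/29
sR = 40/5 = 8
mL = -1·sL + -1·sR = -272/29
mR = 1/2·sL + 0·sR = 20/29

40/29 8 -272/29 20/29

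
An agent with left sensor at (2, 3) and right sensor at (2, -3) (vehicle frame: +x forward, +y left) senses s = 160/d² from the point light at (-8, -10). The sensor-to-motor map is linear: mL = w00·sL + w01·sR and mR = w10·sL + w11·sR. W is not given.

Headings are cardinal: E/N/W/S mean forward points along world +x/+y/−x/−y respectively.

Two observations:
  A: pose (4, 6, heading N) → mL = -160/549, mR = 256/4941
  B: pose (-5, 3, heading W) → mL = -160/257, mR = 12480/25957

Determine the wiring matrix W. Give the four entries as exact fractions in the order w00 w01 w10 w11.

0 -1 1/2 -1/2

obs A: pose=(4,6,N) → sL=32/81, sR=160/549, mL=-160/549, mR=256/4941
obs B: pose=(-5,3,W) → sL=160/101, sR=160/257, mL=-160/257, mR=12480/25957
sensor matrix S = [[32/81, 160/549], [160/101, 160/257]]; det S = -27668480/128253537
solve [mL_A; mL_B] = S·[w00; w01] and [mR_A; mR_B] = S·[w10; w11]:
  w00 = 0, w01 = -1, w10 = 1/2, w11 = -1/2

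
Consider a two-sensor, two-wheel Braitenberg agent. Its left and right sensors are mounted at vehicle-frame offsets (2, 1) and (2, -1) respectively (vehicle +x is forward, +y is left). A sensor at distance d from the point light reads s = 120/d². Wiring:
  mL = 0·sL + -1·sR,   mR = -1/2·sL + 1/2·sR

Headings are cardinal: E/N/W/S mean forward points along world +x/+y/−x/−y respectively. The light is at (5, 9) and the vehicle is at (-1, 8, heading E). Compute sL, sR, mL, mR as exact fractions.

15/2 6 -6 -3/4

left sensor world pos  = (1, 9); dL² = 16
right sensor world pos = (1, 7); dR² = 20
sL = 120/16 = 15/2
sR = 120/20 = 6
mL = 0·sL + -1·sR = -6
mR = -1/2·sL + 1/2·sR = -3/4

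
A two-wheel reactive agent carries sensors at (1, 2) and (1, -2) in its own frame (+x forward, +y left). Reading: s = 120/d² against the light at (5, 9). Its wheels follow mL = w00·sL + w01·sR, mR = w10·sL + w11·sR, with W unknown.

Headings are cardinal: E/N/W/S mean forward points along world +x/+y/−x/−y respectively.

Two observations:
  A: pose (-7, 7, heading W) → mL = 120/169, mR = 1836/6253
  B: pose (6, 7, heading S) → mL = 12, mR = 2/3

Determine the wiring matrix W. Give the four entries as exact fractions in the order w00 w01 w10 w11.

0 1 1 -1/2

obs A: pose=(-7,7,W) → sL=24/37, sR=120/169, mL=120/169, mR=1836/6253
obs B: pose=(6,7,S) → sL=20/3, sR=12, mL=12, mR=2/3
sensor matrix S = [[24/37, 120/169], [20/3, 12]]; det S = 19072/6253
solve [mL_A; mL_B] = S·[w00; w01] and [mR_A; mR_B] = S·[w10; w11]:
  w00 = 0, w01 = 1, w10 = 1, w11 = -1/2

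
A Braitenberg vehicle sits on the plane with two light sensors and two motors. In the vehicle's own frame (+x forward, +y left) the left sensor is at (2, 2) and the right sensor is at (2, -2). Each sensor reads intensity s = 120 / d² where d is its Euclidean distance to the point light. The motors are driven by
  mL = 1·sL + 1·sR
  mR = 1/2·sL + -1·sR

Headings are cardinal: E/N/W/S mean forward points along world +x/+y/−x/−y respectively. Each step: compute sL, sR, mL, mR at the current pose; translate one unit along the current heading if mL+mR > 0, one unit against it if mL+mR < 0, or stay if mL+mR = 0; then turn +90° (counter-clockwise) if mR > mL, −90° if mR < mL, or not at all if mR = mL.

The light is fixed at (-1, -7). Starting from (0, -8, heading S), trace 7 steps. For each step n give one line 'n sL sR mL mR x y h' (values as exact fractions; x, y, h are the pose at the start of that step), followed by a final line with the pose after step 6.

n=0: pose=(0,-8,S); sL=20/3, sR=12; mL=56/3, mR=-26/3; mL+mR=10 → advance +1; mR−mL=-82/3 → turn -1·90°
n=1: pose=(0,-9,W); sL=120/17, sR=120; mL=2160/17, mR=-1980/17; mL+mR=180/17 → advance +1; mR−mL=-4140/17 → turn -1·90°
n=2: pose=(-1,-9,N); sL=30, sR=30; mL=60, mR=-15; mL+mR=45 → advance +1; mR−mL=-75 → turn -1·90°
n=3: pose=(-1,-8,E); sL=24, sR=120/13; mL=432/13, mR=36/13; mL+mR=36 → advance +1; mR−mL=-396/13 → turn -1·90°
n=4: pose=(0,-8,S); sL=20/3, sR=12; mL=56/3, mR=-26/3; mL+mR=10 → advance +1; mR−mL=-82/3 → turn -1·90°
n=5: pose=(0,-9,W); sL=120/17, sR=120; mL=2160/17, mR=-1980/17; mL+mR=180/17 → advance +1; mR−mL=-4140/17 → turn -1·90°
n=6: pose=(-1,-9,N); sL=30, sR=30; mL=60, mR=-15; mL+mR=45 → advance +1; mR−mL=-75 → turn -1·90°

0 20/3 12 56/3 -26/3 0 -8 S
1 120/17 120 2160/17 -1980/17 0 -9 W
2 30 30 60 -15 -1 -9 N
3 24 120/13 432/13 36/13 -1 -8 E
4 20/3 12 56/3 -26/3 0 -8 S
5 120/17 120 2160/17 -1980/17 0 -9 W
6 30 30 60 -15 -1 -9 N
final -1 -8 E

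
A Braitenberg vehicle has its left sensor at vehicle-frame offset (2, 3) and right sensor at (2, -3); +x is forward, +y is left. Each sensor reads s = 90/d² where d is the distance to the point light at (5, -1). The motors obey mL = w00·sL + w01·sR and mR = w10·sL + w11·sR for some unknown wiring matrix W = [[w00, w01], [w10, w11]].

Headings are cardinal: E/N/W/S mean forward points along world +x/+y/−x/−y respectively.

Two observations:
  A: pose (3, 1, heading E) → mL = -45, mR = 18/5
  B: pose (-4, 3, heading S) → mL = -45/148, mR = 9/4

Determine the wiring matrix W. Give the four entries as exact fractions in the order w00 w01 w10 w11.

obs A: pose=(3,1,E) → sL=18/5, sR=90, mL=-45, mR=18/5
obs B: pose=(-4,3,S) → sL=9/4, sR=45/74, mL=-45/148, mR=9/4
sensor matrix S = [[18/5, 90], [9/4, 45/74]]; det S = -14823/74
solve [mL_A; mL_B] = S·[w00; w01] and [mR_A; mR_B] = S·[w10; w11]:
  w00 = 0, w01 = -1/2, w10 = 1, w11 = 0

0 -1/2 1 0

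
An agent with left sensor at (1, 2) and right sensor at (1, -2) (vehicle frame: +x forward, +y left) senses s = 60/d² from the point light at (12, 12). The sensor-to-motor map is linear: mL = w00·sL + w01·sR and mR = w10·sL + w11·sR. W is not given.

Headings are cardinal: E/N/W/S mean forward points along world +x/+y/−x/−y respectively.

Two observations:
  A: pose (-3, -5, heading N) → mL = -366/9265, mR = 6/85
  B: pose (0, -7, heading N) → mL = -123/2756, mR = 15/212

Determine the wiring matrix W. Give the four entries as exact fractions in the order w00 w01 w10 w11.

-1 1/2 0 1/2

obs A: pose=(-3,-5,N) → sL=12/109, sR=12/85, mL=-366/9265, mR=6/85
obs B: pose=(0,-7,N) → sL=3/26, sR=15/106, mL=-123/2756, mR=15/212
sensor matrix S = [[12/109, 12/85], [3/26, 15/106]]; det S = -4536/6383585
solve [mL_A; mL_B] = S·[w00; w01] and [mR_A; mR_B] = S·[w10; w11]:
  w00 = -1, w01 = 1/2, w10 = 0, w11 = 1/2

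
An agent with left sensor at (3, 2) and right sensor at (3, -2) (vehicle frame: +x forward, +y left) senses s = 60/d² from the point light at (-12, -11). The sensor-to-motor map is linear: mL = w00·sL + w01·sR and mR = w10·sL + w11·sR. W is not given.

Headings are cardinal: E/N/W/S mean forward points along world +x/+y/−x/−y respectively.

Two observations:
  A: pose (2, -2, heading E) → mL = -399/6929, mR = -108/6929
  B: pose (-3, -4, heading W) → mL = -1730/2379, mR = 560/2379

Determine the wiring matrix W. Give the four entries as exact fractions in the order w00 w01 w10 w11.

-1 1/2 1/2 -1/2

obs A: pose=(2,-2,E) → sL=6/41, sR=30/169, mL=-399/6929, mR=-108/6929
obs B: pose=(-3,-4,W) → sL=60/61, sR=20/39, mL=-1730/2379, mR=560/2379
sensor matrix S = [[6/41, 30/169], [60/61, 20/39]]; det S = -42080/422669
solve [mL_A; mL_B] = S·[w00; w01] and [mR_A; mR_B] = S·[w10; w11]:
  w00 = -1, w01 = 1/2, w10 = 1/2, w11 = -1/2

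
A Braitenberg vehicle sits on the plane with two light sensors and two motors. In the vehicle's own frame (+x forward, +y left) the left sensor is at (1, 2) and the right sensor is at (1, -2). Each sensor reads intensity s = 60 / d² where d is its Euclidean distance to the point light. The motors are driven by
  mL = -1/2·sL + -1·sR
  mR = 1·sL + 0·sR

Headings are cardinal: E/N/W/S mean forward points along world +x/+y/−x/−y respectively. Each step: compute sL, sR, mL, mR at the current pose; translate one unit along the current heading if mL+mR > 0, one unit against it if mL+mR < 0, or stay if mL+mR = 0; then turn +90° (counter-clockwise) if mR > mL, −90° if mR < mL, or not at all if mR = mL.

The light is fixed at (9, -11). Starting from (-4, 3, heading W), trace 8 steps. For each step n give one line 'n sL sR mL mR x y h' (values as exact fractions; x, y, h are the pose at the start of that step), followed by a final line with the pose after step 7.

0 3/17 15/113 -849/3842 3/17 -4 3 W
1 60/269 12/73 -5418/19637 60/269 -3 3 S
2 6/41 6/29 -333/1189 6/41 -3 4 E
3 60/481 60/377 -3090/13949 60/481 -4 4 N
4 3/17 15/113 -849/3842 3/17 -4 3 W
5 60/269 12/73 -5418/19637 60/269 -3 3 S
6 6/41 6/29 -333/1189 6/41 -3 4 E
7 60/481 60/377 -3090/13949 60/481 -4 4 N
final -4 3 W

n=0: pose=(-4,3,W); sL=3/17, sR=15/113; mL=-849/3842, mR=3/17; mL+mR=-171/3842 → advance -1; mR−mL=1527/3842 → turn +1·90°
n=1: pose=(-3,3,S); sL=60/269, sR=12/73; mL=-5418/19637, mR=60/269; mL+mR=-1038/19637 → advance -1; mR−mL=9798/19637 → turn +1·90°
n=2: pose=(-3,4,E); sL=6/41, sR=6/29; mL=-333/1189, mR=6/41; mL+mR=-159/1189 → advance -1; mR−mL=507/1189 → turn +1·90°
n=3: pose=(-4,4,N); sL=60/481, sR=60/377; mL=-3090/13949, mR=60/481; mL+mR=-1350/13949 → advance -1; mR−mL=4830/13949 → turn +1·90°
n=4: pose=(-4,3,W); sL=3/17, sR=15/113; mL=-849/3842, mR=3/17; mL+mR=-171/3842 → advance -1; mR−mL=1527/3842 → turn +1·90°
n=5: pose=(-3,3,S); sL=60/269, sR=12/73; mL=-5418/19637, mR=60/269; mL+mR=-1038/19637 → advance -1; mR−mL=9798/19637 → turn +1·90°
n=6: pose=(-3,4,E); sL=6/41, sR=6/29; mL=-333/1189, mR=6/41; mL+mR=-159/1189 → advance -1; mR−mL=507/1189 → turn +1·90°
n=7: pose=(-4,4,N); sL=60/481, sR=60/377; mL=-3090/13949, mR=60/481; mL+mR=-1350/13949 → advance -1; mR−mL=4830/13949 → turn +1·90°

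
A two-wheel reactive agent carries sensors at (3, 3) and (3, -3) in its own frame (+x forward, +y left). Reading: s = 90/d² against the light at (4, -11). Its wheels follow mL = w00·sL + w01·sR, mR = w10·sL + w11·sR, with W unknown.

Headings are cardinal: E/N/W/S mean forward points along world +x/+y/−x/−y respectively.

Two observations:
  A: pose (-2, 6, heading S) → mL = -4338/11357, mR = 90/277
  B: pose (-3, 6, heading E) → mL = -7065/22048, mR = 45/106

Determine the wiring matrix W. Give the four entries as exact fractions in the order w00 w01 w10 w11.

obs A: pose=(-2,6,S) → sL=18/41, sR=90/277, mL=-4338/11357, mR=90/277
obs B: pose=(-3,6,E) → sL=45/208, sR=45/106, mL=-7065/22048, mR=45/106
sensor matrix S = [[18/41, 90/277], [45/208, 45/106]]; det S = 7266915/62599784
solve [mL_A; mL_B] = S·[w00; w01] and [mR_A; mR_B] = S·[w10; w11]:
  w00 = -1/2, w01 = -1/2, w10 = 0, w11 = 1

-1/2 -1/2 0 1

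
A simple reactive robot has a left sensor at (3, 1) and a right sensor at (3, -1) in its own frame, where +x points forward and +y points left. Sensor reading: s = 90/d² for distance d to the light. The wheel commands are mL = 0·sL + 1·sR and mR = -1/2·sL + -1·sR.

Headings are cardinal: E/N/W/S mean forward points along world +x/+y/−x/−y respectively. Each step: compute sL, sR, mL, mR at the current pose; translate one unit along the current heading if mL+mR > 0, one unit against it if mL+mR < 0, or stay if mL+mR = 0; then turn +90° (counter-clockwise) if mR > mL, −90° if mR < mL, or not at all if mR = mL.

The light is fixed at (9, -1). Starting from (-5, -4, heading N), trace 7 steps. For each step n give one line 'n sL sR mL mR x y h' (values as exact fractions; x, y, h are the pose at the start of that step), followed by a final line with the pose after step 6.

n=0: pose=(-5,-4,N); sL=2/5, sR=90/169; mL=90/169, mR=-619/845; mL+mR=-1/5 → advance -1; mR−mL=-1069/845 → turn -1·90°
n=1: pose=(-5,-5,E); sL=9/13, sR=45/73; mL=45/73, mR=-1827/1898; mL+mR=-9/26 → advance -1; mR−mL=-2997/1898 → turn -1·90°
n=2: pose=(-6,-5,S); sL=18/49, sR=18/61; mL=18/61, mR=-1431/2989; mL+mR=-9/49 → advance -1; mR−mL=-2313/2989 → turn -1·90°
n=3: pose=(-6,-4,W); sL=9/34, sR=45/164; mL=45/164, mR=-567/1394; mL+mR=-9/68 → advance -1; mR−mL=-1899/2788 → turn -1·90°
n=4: pose=(-5,-4,N); sL=2/5, sR=90/169; mL=90/169, mR=-619/845; mL+mR=-1/5 → advance -1; mR−mL=-1069/845 → turn -1·90°
n=5: pose=(-5,-5,E); sL=9/13, sR=45/73; mL=45/73, mR=-1827/1898; mL+mR=-9/26 → advance -1; mR−mL=-2997/1898 → turn -1·90°
n=6: pose=(-6,-5,S); sL=18/49, sR=18/61; mL=18/61, mR=-1431/2989; mL+mR=-9/49 → advance -1; mR−mL=-2313/2989 → turn -1·90°

0 2/5 90/169 90/169 -619/845 -5 -4 N
1 9/13 45/73 45/73 -1827/1898 -5 -5 E
2 18/49 18/61 18/61 -1431/2989 -6 -5 S
3 9/34 45/164 45/164 -567/1394 -6 -4 W
4 2/5 90/169 90/169 -619/845 -5 -4 N
5 9/13 45/73 45/73 -1827/1898 -5 -5 E
6 18/49 18/61 18/61 -1431/2989 -6 -5 S
final -6 -4 W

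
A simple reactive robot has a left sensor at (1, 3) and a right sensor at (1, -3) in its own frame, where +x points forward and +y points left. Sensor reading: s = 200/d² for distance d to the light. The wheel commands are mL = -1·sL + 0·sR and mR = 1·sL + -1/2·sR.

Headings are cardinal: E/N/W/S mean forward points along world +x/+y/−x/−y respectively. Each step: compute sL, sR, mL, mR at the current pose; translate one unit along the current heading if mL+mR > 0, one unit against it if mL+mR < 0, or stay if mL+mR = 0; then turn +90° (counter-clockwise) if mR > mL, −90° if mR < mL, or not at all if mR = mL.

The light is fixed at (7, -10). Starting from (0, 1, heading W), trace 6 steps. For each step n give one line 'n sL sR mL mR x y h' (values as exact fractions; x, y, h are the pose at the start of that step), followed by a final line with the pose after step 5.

0 25/16 10/13 -25/16 245/208 0 1 W
1 200/109 200/181 -200/109 25300/19729 1 1 S
2 4/5 100/53 -4/5 -38/265 1 2 E
3 200/269 40/37 -200/269 2020/9953 0 2 N
4 25/16 10/13 -25/16 245/208 0 1 W
5 200/109 200/181 -200/109 25300/19729 1 1 S
final 1 2 E

n=0: pose=(0,1,W); sL=25/16, sR=10/13; mL=-25/16, mR=245/208; mL+mR=-5/13 → advance -1; mR−mL=285/104 → turn +1·90°
n=1: pose=(1,1,S); sL=200/109, sR=200/181; mL=-200/109, mR=25300/19729; mL+mR=-100/181 → advance -1; mR−mL=61500/19729 → turn +1·90°
n=2: pose=(1,2,E); sL=4/5, sR=100/53; mL=-4/5, mR=-38/265; mL+mR=-50/53 → advance -1; mR−mL=174/265 → turn +1·90°
n=3: pose=(0,2,N); sL=200/269, sR=40/37; mL=-200/269, mR=2020/9953; mL+mR=-20/37 → advance -1; mR−mL=9420/9953 → turn +1·90°
n=4: pose=(0,1,W); sL=25/16, sR=10/13; mL=-25/16, mR=245/208; mL+mR=-5/13 → advance -1; mR−mL=285/104 → turn +1·90°
n=5: pose=(1,1,S); sL=200/109, sR=200/181; mL=-200/109, mR=25300/19729; mL+mR=-100/181 → advance -1; mR−mL=61500/19729 → turn +1·90°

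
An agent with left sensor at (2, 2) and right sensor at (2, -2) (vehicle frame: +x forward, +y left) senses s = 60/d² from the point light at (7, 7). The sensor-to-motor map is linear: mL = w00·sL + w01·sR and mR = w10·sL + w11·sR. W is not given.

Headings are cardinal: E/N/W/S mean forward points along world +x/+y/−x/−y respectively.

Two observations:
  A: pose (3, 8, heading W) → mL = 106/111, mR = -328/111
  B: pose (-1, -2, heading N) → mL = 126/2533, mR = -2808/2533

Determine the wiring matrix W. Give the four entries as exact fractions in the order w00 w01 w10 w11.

obs A: pose=(3,8,W) → sL=60/37, sR=4/3, mL=106/111, mR=-328/111
obs B: pose=(-1,-2,N) → sL=60/149, sR=12/17, mL=126/2533, mR=-2808/2533
sensor matrix S = [[60/37, 4/3], [60/149, 12/17]]; det S = 56960/93721
solve [mL_A; mL_B] = S·[w00; w01] and [mR_A; mR_B] = S·[w10; w11]:
  w00 = 1, w01 = -1/2, w10 = -1, w11 = -1

1 -1/2 -1 -1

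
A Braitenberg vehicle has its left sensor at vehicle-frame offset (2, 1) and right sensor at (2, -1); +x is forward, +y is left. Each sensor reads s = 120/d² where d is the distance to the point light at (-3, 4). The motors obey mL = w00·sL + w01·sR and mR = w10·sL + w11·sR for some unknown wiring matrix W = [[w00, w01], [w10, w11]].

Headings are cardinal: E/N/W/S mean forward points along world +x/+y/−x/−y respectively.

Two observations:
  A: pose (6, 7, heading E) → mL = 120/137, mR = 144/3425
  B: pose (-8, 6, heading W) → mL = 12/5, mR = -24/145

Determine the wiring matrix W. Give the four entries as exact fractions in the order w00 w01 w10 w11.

1 0 -1/2 1/2

obs A: pose=(6,7,E) → sL=120/137, sR=24/25, mL=120/137, mR=144/3425
obs B: pose=(-8,6,W) → sL=12/5, sR=60/29, mL=12/5, mR=-24/145
sensor matrix S = [[120/137, 24/25], [12/5, 60/29]]; det S = -244224/496625
solve [mL_A; mL_B] = S·[w00; w01] and [mR_A; mR_B] = S·[w10; w11]:
  w00 = 1, w01 = 0, w10 = -1/2, w11 = 1/2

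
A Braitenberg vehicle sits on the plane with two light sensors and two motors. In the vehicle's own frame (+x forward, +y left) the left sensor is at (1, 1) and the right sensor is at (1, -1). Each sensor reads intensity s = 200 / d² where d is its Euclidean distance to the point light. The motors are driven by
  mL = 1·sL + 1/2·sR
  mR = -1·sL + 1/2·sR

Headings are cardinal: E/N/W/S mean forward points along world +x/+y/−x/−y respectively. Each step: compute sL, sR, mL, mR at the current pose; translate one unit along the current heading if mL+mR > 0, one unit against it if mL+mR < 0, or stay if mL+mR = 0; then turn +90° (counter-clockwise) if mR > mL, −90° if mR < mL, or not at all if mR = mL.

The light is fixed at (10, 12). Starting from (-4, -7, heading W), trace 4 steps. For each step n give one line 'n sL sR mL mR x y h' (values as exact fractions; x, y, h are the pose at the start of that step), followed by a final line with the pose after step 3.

0 8/25 200/549 6892/13725 -1892/13725 -4 -7 W
1 10/29 5/13 405/754 -115/754 -5 -7 N
2 40/97 200/557 31980/54029 -12580/54029 -5 -6 E
3 20/53 100/293 8510/15529 -3210/15529 -4 -6 S
final -4 -7 W

n=0: pose=(-4,-7,W); sL=8/25, sR=200/549; mL=6892/13725, mR=-1892/13725; mL+mR=200/549 → advance +1; mR−mL=-16/25 → turn -1·90°
n=1: pose=(-5,-7,N); sL=10/29, sR=5/13; mL=405/754, mR=-115/754; mL+mR=5/13 → advance +1; mR−mL=-20/29 → turn -1·90°
n=2: pose=(-5,-6,E); sL=40/97, sR=200/557; mL=31980/54029, mR=-12580/54029; mL+mR=200/557 → advance +1; mR−mL=-80/97 → turn -1·90°
n=3: pose=(-4,-6,S); sL=20/53, sR=100/293; mL=8510/15529, mR=-3210/15529; mL+mR=100/293 → advance +1; mR−mL=-40/53 → turn -1·90°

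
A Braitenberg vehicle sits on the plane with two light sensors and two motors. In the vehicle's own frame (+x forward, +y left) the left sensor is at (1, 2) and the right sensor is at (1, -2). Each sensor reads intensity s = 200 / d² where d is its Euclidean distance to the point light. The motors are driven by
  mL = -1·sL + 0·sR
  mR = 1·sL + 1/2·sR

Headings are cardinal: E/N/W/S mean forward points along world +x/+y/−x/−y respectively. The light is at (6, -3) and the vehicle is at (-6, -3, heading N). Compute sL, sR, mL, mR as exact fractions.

left sensor world pos  = (-8, -2); dL² = 197
right sensor world pos = (-4, -2); dR² = 101
sL = 200/197 = 200/197
sR = 200/101 = 200/101
mL = -1·sL + 0·sR = -200/197
mR = 1·sL + 1/2·sR = 39900/19897

200/197 200/101 -200/197 39900/19897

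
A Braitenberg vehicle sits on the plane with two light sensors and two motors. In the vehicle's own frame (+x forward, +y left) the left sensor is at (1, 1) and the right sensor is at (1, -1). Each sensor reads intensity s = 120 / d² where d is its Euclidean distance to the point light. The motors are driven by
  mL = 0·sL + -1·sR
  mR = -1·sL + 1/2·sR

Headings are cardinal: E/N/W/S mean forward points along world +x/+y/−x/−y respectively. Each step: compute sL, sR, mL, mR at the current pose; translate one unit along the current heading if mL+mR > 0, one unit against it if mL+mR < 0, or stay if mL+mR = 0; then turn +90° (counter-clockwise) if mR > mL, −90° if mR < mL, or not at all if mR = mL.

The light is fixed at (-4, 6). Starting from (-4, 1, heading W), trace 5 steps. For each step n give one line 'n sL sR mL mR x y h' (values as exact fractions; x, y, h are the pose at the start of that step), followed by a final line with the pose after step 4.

n=0: pose=(-4,1,W); sL=120/37, sR=120/17; mL=-120/17, mR=180/629; mL+mR=-4260/629 → advance -1; mR−mL=4620/629 → turn +1·90°
n=1: pose=(-3,1,S); sL=3, sR=10/3; mL=-10/3, mR=-4/3; mL+mR=-14/3 → advance -1; mR−mL=2 → turn +1·90°
n=2: pose=(-3,2,E); sL=120/13, sR=120/29; mL=-120/29, mR=-2700/377; mL+mR=-4260/377 → advance -1; mR−mL=-1140/377 → turn -1·90°
n=3: pose=(-4,2,S); sL=60/13, sR=60/13; mL=-60/13, mR=-30/13; mL+mR=-90/13 → advance -1; mR−mL=30/13 → turn +1·90°
n=4: pose=(-4,3,E); sL=24, sR=120/17; mL=-120/17, mR=-348/17; mL+mR=-468/17 → advance -1; mR−mL=-228/17 → turn -1·90°

0 120/37 120/17 -120/17 180/629 -4 1 W
1 3 10/3 -10/3 -4/3 -3 1 S
2 120/13 120/29 -120/29 -2700/377 -3 2 E
3 60/13 60/13 -60/13 -30/13 -4 2 S
4 24 120/17 -120/17 -348/17 -4 3 E
final -5 3 S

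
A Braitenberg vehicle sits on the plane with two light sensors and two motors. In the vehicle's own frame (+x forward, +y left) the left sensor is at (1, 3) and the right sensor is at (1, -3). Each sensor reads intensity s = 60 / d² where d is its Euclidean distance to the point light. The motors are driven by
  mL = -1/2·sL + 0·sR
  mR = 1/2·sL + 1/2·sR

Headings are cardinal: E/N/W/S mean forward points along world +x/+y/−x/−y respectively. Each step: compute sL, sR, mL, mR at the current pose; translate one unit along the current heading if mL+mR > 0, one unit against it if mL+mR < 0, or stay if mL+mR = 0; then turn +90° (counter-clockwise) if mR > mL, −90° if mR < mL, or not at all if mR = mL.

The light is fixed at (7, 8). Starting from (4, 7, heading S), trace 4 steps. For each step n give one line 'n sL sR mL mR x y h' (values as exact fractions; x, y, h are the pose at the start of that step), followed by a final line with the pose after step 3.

n=0: pose=(4,7,S); sL=15, sR=3/2; mL=-15/2, mR=33/4; mL+mR=3/4 → advance +1; mR−mL=63/4 → turn +1·90°
n=1: pose=(4,6,E); sL=12, sR=60/29; mL=-6, mR=204/29; mL+mR=30/29 → advance +1; mR−mL=378/29 → turn +1·90°
n=2: pose=(5,6,N); sL=30/13, sR=30; mL=-15/13, mR=210/13; mL+mR=15 → advance +1; mR−mL=225/13 → turn +1·90°
n=3: pose=(5,7,W); sL=12/5, sR=60/13; mL=-6/5, mR=228/65; mL+mR=30/13 → advance +1; mR−mL=306/65 → turn +1·90°

0 15 3/2 -15/2 33/4 4 7 S
1 12 60/29 -6 204/29 4 6 E
2 30/13 30 -15/13 210/13 5 6 N
3 12/5 60/13 -6/5 228/65 5 7 W
final 4 7 S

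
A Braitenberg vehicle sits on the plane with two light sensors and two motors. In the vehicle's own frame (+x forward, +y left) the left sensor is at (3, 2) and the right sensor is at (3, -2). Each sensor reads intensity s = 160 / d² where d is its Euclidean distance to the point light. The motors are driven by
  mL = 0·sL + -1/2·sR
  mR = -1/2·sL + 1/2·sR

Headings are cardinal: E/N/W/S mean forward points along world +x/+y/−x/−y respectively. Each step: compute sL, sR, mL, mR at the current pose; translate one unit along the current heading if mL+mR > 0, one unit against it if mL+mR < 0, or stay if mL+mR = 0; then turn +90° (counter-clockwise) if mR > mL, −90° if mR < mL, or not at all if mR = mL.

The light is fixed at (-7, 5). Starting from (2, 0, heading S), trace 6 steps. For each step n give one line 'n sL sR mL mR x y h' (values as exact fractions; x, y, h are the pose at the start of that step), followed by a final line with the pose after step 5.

n=0: pose=(2,0,S); sL=32/37, sR=160/113; mL=-80/113, mR=1152/4181; mL+mR=-16/37 → advance -1; mR−mL=4112/4181 → turn +1·90°
n=1: pose=(2,1,E); sL=40/37, sR=8/9; mL=-4/9, mR=-32/333; mL+mR=-20/37 → advance -1; mR−mL=116/333 → turn +1·90°
n=2: pose=(1,1,N); sL=160/37, sR=160/101; mL=-80/101, mR=-5120/3737; mL+mR=-80/37 → advance -1; mR−mL=-2160/3737 → turn -1·90°
n=3: pose=(1,0,E); sL=16/13, sR=16/17; mL=-8/17, mR=-32/221; mL+mR=-8/13 → advance -1; mR−mL=72/221 → turn +1·90°
n=4: pose=(0,0,N); sL=160/29, sR=32/17; mL=-16/17, mR=-896/493; mL+mR=-80/29 → advance -1; mR−mL=-432/493 → turn -1·90°
n=5: pose=(0,-1,E); sL=40/29, sR=40/41; mL=-20/41, mR=-240/1189; mL+mR=-20/29 → advance -1; mR−mL=340/1189 → turn +1·90°

0 32/37 160/113 -80/113 1152/4181 2 0 S
1 40/37 8/9 -4/9 -32/333 2 1 E
2 160/37 160/101 -80/101 -5120/3737 1 1 N
3 16/13 16/17 -8/17 -32/221 1 0 E
4 160/29 32/17 -16/17 -896/493 0 0 N
5 40/29 40/41 -20/41 -240/1189 0 -1 E
final -1 -1 N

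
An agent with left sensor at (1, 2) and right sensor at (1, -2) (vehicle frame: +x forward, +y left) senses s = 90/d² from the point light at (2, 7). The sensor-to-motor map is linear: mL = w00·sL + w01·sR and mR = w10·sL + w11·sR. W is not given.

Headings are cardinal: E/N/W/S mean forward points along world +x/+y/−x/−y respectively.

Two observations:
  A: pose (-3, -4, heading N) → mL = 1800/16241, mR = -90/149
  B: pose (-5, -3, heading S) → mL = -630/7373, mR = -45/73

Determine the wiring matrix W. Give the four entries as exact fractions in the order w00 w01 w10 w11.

-1/2 1/2 -1 0

obs A: pose=(-3,-4,N) → sL=90/149, sR=90/109, mL=1800/16241, mR=-90/149
obs B: pose=(-5,-3,S) → sL=45/73, sR=45/101, mL=-630/7373, mR=-45/73
sensor matrix S = [[90/149, 90/109], [45/73, 45/101]]; det S = -28722600/119744893
solve [mL_A; mL_B] = S·[w00; w01] and [mR_A; mR_B] = S·[w10; w11]:
  w00 = -1/2, w01 = 1/2, w10 = -1, w11 = 0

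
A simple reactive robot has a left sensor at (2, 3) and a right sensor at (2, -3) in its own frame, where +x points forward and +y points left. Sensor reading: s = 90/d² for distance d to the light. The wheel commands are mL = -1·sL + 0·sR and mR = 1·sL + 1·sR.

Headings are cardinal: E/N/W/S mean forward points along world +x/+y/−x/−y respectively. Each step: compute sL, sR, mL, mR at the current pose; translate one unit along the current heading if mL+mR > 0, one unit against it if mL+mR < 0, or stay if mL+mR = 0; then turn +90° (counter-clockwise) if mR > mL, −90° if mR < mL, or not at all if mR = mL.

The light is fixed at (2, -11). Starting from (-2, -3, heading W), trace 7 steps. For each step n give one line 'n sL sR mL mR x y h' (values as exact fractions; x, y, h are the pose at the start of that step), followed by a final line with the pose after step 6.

n=0: pose=(-2,-3,W); sL=90/61, sR=90/157; mL=-90/61, mR=19620/9577; mL+mR=90/157 → advance +1; mR−mL=33750/9577 → turn +1·90°
n=1: pose=(-3,-3,S); sL=9/4, sR=9/10; mL=-9/4, mR=63/20; mL+mR=9/10 → advance +1; mR−mL=27/5 → turn +1·90°
n=2: pose=(-3,-4,E); sL=90/109, sR=18/5; mL=-90/109, mR=2412/545; mL+mR=18/5 → advance +1; mR−mL=2862/545 → turn +1·90°
n=3: pose=(-2,-4,N); sL=9/13, sR=45/41; mL=-9/13, mR=954/533; mL+mR=45/41 → advance +1; mR−mL=1323/533 → turn +1·90°
n=4: pose=(-2,-3,W); sL=90/61, sR=90/157; mL=-90/61, mR=19620/9577; mL+mR=90/157 → advance +1; mR−mL=33750/9577 → turn +1·90°
n=5: pose=(-3,-3,S); sL=9/4, sR=9/10; mL=-9/4, mR=63/20; mL+mR=9/10 → advance +1; mR−mL=27/5 → turn +1·90°
n=6: pose=(-3,-4,E); sL=90/109, sR=18/5; mL=-90/109, mR=2412/545; mL+mR=18/5 → advance +1; mR−mL=2862/545 → turn +1·90°

0 90/61 90/157 -90/61 19620/9577 -2 -3 W
1 9/4 9/10 -9/4 63/20 -3 -3 S
2 90/109 18/5 -90/109 2412/545 -3 -4 E
3 9/13 45/41 -9/13 954/533 -2 -4 N
4 90/61 90/157 -90/61 19620/9577 -2 -3 W
5 9/4 9/10 -9/4 63/20 -3 -3 S
6 90/109 18/5 -90/109 2412/545 -3 -4 E
final -2 -4 N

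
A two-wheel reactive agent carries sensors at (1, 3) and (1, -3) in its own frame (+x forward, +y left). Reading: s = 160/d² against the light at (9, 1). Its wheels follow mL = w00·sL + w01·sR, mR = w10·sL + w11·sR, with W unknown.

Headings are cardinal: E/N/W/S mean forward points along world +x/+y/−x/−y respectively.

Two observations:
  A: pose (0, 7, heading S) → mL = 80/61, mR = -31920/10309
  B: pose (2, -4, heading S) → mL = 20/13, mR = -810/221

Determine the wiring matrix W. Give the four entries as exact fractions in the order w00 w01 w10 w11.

1/2 0 -1 -1/2

obs A: pose=(0,7,S) → sL=160/61, sR=160/169, mL=80/61, mR=-31920/10309
obs B: pose=(2,-4,S) → sL=40/13, sR=20/17, mL=20/13, mR=-810/221
sensor matrix S = [[160/61, 160/169], [40/13, 20/17]]; det S = 393600/2278289
solve [mL_A; mL_B] = S·[w00; w01] and [mR_A; mR_B] = S·[w10; w11]:
  w00 = 1/2, w01 = 0, w10 = -1, w11 = -1/2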